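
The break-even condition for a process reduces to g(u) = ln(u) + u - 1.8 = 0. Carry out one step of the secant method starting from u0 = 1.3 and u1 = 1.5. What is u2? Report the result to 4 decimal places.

1.4385

g(1.3) = -0.237636, g(1.5) = 0.105465
u2 = 1.500000 − 0.105465·(1.500000 − 1.300000) / (0.105465 − (-0.237636)) = 1.500000 − (0.021093)/(0.343101) = 1.438522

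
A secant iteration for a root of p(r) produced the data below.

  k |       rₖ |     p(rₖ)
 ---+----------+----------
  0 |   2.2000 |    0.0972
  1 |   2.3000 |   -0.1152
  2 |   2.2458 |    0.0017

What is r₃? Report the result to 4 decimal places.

2.2466

r₃ = 2.2458 − 0.0017·(2.2458 − 2.3000) / (0.0017 − (-0.1152))
   = 2.2458 − (-0.000092)/(0.116900) = 2.246588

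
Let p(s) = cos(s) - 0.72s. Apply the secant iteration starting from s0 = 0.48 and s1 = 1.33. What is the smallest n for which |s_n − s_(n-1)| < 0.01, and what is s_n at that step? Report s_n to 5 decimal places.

n = 4, s_n = 0.88240

p(0.48) = 0.5413949, p(1.33) = -0.7191239
s2 = 1.3300000 − (-0.7191239)·(0.8500000)/(-1.2605189) = 0.8450764;  |Δ| = 0.4849236
p(0.8450764) = 0.0552191
s3 = 0.8450764 − 0.0552191·(-0.4849236)/(0.7743431) = 0.8796568;  |Δ| = 0.0345804
p(0.8796568) = 0.0040628
s4 = 0.8796568 − 0.0040628·(0.0345804)/(-0.0511563) = 0.8824031;  |Δ| = 0.0027463
|s4 − s3| = 0.0027463 < 0.01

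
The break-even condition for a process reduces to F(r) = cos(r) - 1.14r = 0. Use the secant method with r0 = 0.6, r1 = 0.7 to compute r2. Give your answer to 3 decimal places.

0.681

F(0.6) = 0.14134, F(0.7) = -0.03316
r2 = 0.70000 − (-0.03316)·(0.70000 − 0.60000) / (-0.03316 − 0.14134) = 0.70000 − (-0.00332)/(-0.17449) = 0.68100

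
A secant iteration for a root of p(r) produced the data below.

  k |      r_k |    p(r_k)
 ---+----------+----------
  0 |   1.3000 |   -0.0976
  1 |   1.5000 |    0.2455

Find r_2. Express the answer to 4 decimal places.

r_2 = 1.5000 − 0.2455·(1.5000 − 1.3000) / (0.2455 − (-0.0976))
   = 1.5000 − (0.049100)/(0.343100) = 1.356893

1.3569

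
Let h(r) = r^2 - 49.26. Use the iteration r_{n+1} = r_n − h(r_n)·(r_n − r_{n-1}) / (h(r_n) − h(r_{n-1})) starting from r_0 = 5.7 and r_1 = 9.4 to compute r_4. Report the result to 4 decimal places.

h(5.7) = -16.770000, h(9.4) = 39.100000
r_2 = 9.400000 − 39.100000·(9.400000 − 5.700000) / (39.100000 − (-16.770000)) = 9.400000 − (144.670000)/(55.870000) = 6.810596
h(6.810596) = -2.875782
r_3 = 6.810596 − (-2.875782)·(6.810596 − 9.400000) / (-2.875782 − 39.100000) = 6.810596 − (7.446561)/(-41.975782) = 6.987997
h(6.987997) = -0.427893
r_4 = 6.987997 − (-0.427893)·(6.987997 − 6.810596) / (-0.427893 − (-2.875782)) = 6.987997 − (-0.075909)/(2.447889) = 7.019007

7.0190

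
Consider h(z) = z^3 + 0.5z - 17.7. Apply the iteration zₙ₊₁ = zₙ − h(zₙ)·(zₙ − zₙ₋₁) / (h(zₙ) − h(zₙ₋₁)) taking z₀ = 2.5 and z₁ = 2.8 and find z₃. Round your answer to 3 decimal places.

2.542

h(2.5) = -0.82500, h(2.8) = 5.65200
z₂ = 2.80000 − 5.65200·(2.80000 − 2.50000) / (5.65200 − (-0.82500)) = 2.80000 − (1.69560)/(6.47700) = 2.53821
h(2.53821) = -0.07841
z₃ = 2.53821 − (-0.07841)·(2.53821 − 2.80000) / (-0.07841 − 5.65200) = 2.53821 − (0.02053)/(-5.73041) = 2.54179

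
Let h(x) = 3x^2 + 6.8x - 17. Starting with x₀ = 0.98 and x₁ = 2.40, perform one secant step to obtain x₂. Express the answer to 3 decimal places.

h(0.98) = -7.45480, h(2.40) = 16.60000
x₂ = 2.40000 − 16.60000·(2.40000 − 0.98000) / (16.60000 − (-7.45480)) = 2.40000 − (23.57200)/(24.05480) = 1.42007

1.420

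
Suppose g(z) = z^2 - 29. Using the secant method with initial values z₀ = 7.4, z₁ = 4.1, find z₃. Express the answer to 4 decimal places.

g(7.4) = 25.760000, g(4.1) = -12.190000
z₂ = 4.100000 − (-12.190000)·(4.100000 − 7.400000) / (-12.190000 − 25.760000) = 4.100000 − (40.227000)/(-37.950000) = 5.160000
g(5.160000) = -2.374400
z₃ = 5.160000 − (-2.374400)·(5.160000 − 4.100000) / (-2.374400 − (-12.190000)) = 5.160000 − (-2.516864)/(9.815600) = 5.416415

5.4164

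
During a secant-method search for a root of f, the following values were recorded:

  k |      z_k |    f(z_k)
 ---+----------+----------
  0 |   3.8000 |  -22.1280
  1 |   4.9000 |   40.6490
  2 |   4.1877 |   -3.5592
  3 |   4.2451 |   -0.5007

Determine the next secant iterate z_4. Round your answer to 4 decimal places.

z_4 = 4.2451 − (-0.5007)·(4.2451 − 4.1877) / (-0.5007 − (-3.5592))
   = 4.2451 − (-0.028740)/(3.058500) = 4.254497

4.2545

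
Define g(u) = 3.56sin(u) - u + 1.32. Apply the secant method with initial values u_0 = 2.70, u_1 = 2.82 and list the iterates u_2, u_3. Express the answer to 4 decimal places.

g(2.70) = 0.141472, g(2.82) = -0.374762
u_2 = 2.820000 − (-0.374762)·(2.820000 − 2.700000) / (-0.374762 − 0.141472) = 2.820000 − (-0.044971)/(-0.516235) = 2.732886
g(2.732886) = 0.001941
u_3 = 2.732886 − 0.001941·(2.732886 − 2.820000) / (0.001941 − (-0.374762)) = 2.732886 − (-0.000169)/(0.376704) = 2.733334

2.7329, 2.7333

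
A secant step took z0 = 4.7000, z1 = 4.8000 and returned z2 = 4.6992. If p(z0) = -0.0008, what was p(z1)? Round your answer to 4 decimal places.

-0.1008

The secant line through (4.7000, -0.0008) and (4.8000, p(z1)) crosses zero at z2 = 4.6992.
So (4.7000, -0.0008), (4.8000, p(z1)), (4.6992, 0) are collinear:
p(z1) = -0.0008 · (4.8000 − 4.6992) / (4.7000 − 4.6992) = -0.0008 · (0.100800)/(0.000800) = -0.100800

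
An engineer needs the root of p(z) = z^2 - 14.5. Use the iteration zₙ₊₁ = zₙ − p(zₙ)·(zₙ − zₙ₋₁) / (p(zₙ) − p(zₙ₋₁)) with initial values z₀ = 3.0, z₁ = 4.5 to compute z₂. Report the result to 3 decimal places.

3.733

p(3.0) = -5.50000, p(4.5) = 5.75000
z₂ = 4.50000 − 5.75000·(4.50000 − 3.00000) / (5.75000 − (-5.50000)) = 4.50000 − (8.62500)/(11.25000) = 3.73333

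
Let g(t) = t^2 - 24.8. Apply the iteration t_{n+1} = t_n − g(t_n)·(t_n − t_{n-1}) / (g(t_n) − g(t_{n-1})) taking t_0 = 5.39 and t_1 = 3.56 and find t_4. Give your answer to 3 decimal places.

g(5.39) = 4.25210, g(3.56) = -12.12640
t_2 = 3.56000 − (-12.12640)·(3.56000 − 5.39000) / (-12.12640 − 4.25210) = 3.56000 − (22.19131)/(-16.37850) = 4.91491
g(4.91491) = -0.64371
t_3 = 4.91491 − (-0.64371)·(4.91491 − 3.56000) / (-0.64371 − (-12.12640)) = 4.91491 − (-0.87216)/(11.48269) = 4.99086
g(4.99086) = 0.10868
t_4 = 4.99086 − 0.10868·(4.99086 − 4.91491) / (0.10868 − (-0.64371)) = 4.99086 − (0.00825)/(0.75239) = 4.97989

4.980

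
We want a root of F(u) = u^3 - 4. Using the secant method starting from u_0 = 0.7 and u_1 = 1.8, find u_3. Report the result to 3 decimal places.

F(0.7) = -3.65700, F(1.8) = 1.83200
u_2 = 1.80000 − 1.83200·(1.80000 − 0.70000) / (1.83200 − (-3.65700)) = 1.80000 − (2.01520)/(5.48900) = 1.43287
F(1.43287) = -1.05818
u_3 = 1.43287 − (-1.05818)·(1.43287 − 1.80000) / (-1.05818 − 1.83200) = 1.43287 − (0.38849)/(-2.89018) = 1.56728

1.567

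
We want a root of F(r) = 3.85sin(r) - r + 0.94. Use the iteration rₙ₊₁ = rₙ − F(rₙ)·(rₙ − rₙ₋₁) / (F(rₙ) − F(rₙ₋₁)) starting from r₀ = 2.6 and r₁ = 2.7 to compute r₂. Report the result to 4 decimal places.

2.6739

F(2.6) = 0.324680, F(2.7) = -0.114587
r₂ = 2.700000 − (-0.114587)·(2.700000 − 2.600000) / (-0.114587 − 0.324680) = 2.700000 − (-0.011459)/(-0.439268) = 2.673914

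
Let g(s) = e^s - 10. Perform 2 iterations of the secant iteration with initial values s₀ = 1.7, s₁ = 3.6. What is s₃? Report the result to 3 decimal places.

g(1.7) = -4.52605, g(3.6) = 26.59823
s₂ = 3.60000 − 26.59823·(3.60000 − 1.70000) / (26.59823 − (-4.52605)) = 3.60000 − (50.53665)/(31.12429) = 1.97630
g(1.97630) = -2.78404
s₃ = 1.97630 − (-2.78404)·(1.97630 − 3.60000) / (-2.78404 − 26.59823) = 1.97630 − (4.52046)/(-29.38227) = 2.13015

2.130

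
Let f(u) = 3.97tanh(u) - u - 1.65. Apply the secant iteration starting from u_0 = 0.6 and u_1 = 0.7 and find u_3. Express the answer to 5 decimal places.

0.66847

f(0.6) = -0.1179132, f(0.7) = 0.0493401
u_2 = 0.7000000 − 0.0493401·(0.7000000 − 0.6000000) / (0.0493401 − (-0.1179132)) = 0.7000000 − (0.0049340)/(0.1672533) = 0.6704998
f(0.6704998) = 0.0031751
u_3 = 0.6704998 − 0.0031751·(0.6704998 − 0.7000000) / (0.0031751 − 0.0493401) = 0.6704998 − (-0.0000937)/(-0.0461649) = 0.6684708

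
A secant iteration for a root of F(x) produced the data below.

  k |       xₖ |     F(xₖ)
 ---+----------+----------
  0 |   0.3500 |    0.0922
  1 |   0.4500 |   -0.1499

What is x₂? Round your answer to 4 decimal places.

0.3881

x₂ = 0.4500 − (-0.1499)·(0.4500 − 0.3500) / (-0.1499 − 0.0922)
   = 0.4500 − (-0.014990)/(-0.242100) = 0.388083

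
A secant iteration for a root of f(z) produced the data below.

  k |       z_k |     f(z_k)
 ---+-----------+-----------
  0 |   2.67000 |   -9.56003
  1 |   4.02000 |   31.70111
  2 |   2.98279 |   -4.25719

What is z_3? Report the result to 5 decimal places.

3.10559

z_3 = 2.98279 − (-4.25719)·(2.98279 − 4.02000) / (-4.25719 − 31.70111)
   = 2.98279 − (4.4156000)/(-35.9583000) = 3.1055878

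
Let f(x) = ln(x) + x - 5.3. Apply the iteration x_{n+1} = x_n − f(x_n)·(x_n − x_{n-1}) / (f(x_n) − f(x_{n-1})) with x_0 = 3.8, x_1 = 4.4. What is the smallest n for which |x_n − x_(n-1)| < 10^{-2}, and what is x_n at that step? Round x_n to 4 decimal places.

f(3.8) = -0.164999, f(4.4) = 0.581605
x_2 = 4.400000 − 0.581605·(0.600000)/(0.746603) = 3.932600;  |Δ| = 0.467400
f(3.932600) = 0.001900
x_3 = 3.932600 − 0.001900·(-0.467400)/(-0.579704) = 3.931067;  |Δ| = 0.001532
|x_3 − x_2| = 0.001532 < 10^{-2}

n = 3, x_n = 3.9311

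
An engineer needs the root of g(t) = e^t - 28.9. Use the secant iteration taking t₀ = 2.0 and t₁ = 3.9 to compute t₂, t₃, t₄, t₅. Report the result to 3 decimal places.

2.973, 3.263, 3.385, 3.363

g(2.0) = -21.51094, g(3.9) = 20.50245
t₂ = 3.90000 − 20.50245·(3.90000 − 2.00000) / (20.50245 − (-21.51094)) = 3.90000 − (38.95465)/(42.01339) = 2.97280
g(2.97280) = -9.35335
t₃ = 2.97280 − (-9.35335)·(2.97280 − 3.90000) / (-9.35335 − 20.50245) = 2.97280 − (8.67239)/(-29.85580) = 3.26328
g(3.26328) = -2.76489
t₄ = 3.26328 − (-2.76489)·(3.26328 − 2.97280) / (-2.76489 − (-9.35335)) = 3.26328 − (-0.80313)/(6.58846) = 3.38518
g(3.38518) = 0.62329
t₅ = 3.38518 − 0.62329·(3.38518 − 3.26328) / (0.62329 − (-2.76489)) = 3.38518 − (0.07598)/(3.38818) = 3.36275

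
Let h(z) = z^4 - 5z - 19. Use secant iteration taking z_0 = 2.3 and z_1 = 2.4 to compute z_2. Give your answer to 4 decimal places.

h(2.3) = -2.515900, h(2.4) = 2.177600
z_2 = 2.400000 − 2.177600·(2.400000 − 2.300000) / (2.177600 − (-2.515900)) = 2.400000 − (0.217760)/(4.693500) = 2.353604

2.3536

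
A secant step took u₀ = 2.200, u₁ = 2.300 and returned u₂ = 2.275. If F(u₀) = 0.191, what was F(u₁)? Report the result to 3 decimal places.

-0.064

The secant line through (2.200, 0.191) and (2.300, F(u₁)) crosses zero at u₂ = 2.275.
So (2.200, 0.191), (2.300, F(u₁)), (2.275, 0) are collinear:
F(u₁) = 0.191 · (2.300 − 2.275) / (2.200 − 2.275) = 0.191 · (0.02500)/(-0.07500) = -0.06367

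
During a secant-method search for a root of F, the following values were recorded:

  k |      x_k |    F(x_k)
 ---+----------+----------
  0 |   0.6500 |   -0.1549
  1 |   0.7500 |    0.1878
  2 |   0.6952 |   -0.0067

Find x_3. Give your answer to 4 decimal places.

x_3 = 0.6952 − (-0.0067)·(0.6952 − 0.7500) / (-0.0067 − 0.1878)
   = 0.6952 − (0.000367)/(-0.194500) = 0.697088

0.6971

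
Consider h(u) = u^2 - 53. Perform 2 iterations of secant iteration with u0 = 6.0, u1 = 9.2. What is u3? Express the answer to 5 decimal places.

7.26109

h(6.0) = -17.0000000, h(9.2) = 31.6400000
u2 = 9.2000000 − 31.6400000·(9.2000000 − 6.0000000) / (31.6400000 − (-17.0000000)) = 9.2000000 − (101.2480000)/(48.6400000) = 7.1184211
h(7.1184211) = -2.3280817
u3 = 7.1184211 − (-2.3280817)·(7.1184211 − 9.2000000) / (-2.3280817 − 31.6400000) = 7.1184211 − (4.8460859)/(-33.9680817) = 7.2610869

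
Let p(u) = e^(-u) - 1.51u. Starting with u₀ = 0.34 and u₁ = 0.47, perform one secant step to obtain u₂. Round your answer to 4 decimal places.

p(0.34) = 0.198370, p(0.47) = -0.084698
u₂ = 0.470000 − (-0.084698)·(0.470000 − 0.340000) / (-0.084698 − 0.198370) = 0.470000 − (-0.011011)/(-0.283068) = 0.431102

0.4311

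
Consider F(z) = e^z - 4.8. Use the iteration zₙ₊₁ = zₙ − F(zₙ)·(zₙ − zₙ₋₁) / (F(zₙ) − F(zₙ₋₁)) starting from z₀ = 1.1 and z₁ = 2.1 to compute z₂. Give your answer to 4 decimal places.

1.4479

F(1.1) = -1.795834, F(2.1) = 3.366170
z₂ = 2.100000 − 3.366170·(2.100000 − 1.100000) / (3.366170 − (-1.795834)) = 2.100000 − (3.366170)/(5.162004) = 1.447895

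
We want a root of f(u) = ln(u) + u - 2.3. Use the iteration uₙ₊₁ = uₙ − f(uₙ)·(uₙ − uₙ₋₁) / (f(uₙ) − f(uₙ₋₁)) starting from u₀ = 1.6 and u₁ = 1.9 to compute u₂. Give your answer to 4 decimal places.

1.7462

f(1.6) = -0.229996, f(1.9) = 0.241854
u₂ = 1.900000 − 0.241854·(1.900000 − 1.600000) / (0.241854 − (-0.229996)) = 1.900000 − (0.072556)/(0.471850) = 1.746231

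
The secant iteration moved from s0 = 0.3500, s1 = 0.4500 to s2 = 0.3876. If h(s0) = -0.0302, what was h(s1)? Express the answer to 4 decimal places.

0.0501

The secant line through (0.3500, -0.0302) and (0.4500, h(s1)) crosses zero at s2 = 0.3876.
So (0.3500, -0.0302), (0.4500, h(s1)), (0.3876, 0) are collinear:
h(s1) = -0.0302 · (0.4500 − 0.3876) / (0.3500 − 0.3876) = -0.0302 · (0.062400)/(-0.037600) = 0.050119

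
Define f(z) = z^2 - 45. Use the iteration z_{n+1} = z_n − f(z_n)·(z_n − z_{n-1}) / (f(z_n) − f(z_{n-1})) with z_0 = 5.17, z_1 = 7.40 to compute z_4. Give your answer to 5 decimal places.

6.70823

f(5.17) = -18.2711000, f(7.40) = 9.7600000
z_2 = 7.4000000 − 9.7600000·(7.4000000 − 5.1700000) / (9.7600000 − (-18.2711000)) = 7.4000000 − (21.7648000)/(28.0311000) = 6.6235481
f(6.6235481) = -1.1286102
z_3 = 6.6235481 − (-1.1286102)·(6.6235481 − 7.4000000) / (-1.1286102 − 9.7600000) = 6.6235481 − (0.8763115)/(-10.8886102) = 6.7040278
f(6.7040278) = -0.0560116
z_4 = 6.7040278 − (-0.0560116)·(6.7040278 − 6.6235481) / (-0.0560116 − (-1.1286102)) = 6.7040278 − (-0.0045078)/(1.0725986) = 6.7082305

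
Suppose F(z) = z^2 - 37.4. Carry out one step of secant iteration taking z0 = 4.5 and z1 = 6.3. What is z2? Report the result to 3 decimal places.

F(4.5) = -17.15000, F(6.3) = 2.29000
z2 = 6.30000 − 2.29000·(6.30000 − 4.50000) / (2.29000 − (-17.15000)) = 6.30000 − (4.12200)/(19.44000) = 6.08796

6.088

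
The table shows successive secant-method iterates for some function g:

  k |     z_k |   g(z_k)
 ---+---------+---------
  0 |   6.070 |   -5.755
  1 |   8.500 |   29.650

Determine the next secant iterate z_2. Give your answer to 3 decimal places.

6.465

z_2 = 8.500 − 29.650·(8.500 − 6.070) / (29.650 − (-5.755))
   = 8.500 − (72.04950)/(35.40500) = 6.46499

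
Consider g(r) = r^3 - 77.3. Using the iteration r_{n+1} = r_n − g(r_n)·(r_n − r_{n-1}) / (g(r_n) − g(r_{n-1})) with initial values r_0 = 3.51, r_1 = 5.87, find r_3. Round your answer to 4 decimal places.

g(3.51) = -34.056449, g(5.87) = 124.962003
r_2 = 5.870000 − 124.962003·(5.870000 − 3.510000) / (124.962003 − (-34.056449)) = 5.870000 − (294.910327)/(159.018452) = 4.015433
g(4.015433) = -12.556340
r_3 = 4.015433 − (-12.556340)·(4.015433 − 5.870000) / (-12.556340 − 124.962003) = 4.015433 − (23.286570)/(-137.518343) = 4.184768

4.1848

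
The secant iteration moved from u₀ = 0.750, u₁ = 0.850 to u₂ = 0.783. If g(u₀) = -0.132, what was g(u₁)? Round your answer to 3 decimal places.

0.268

The secant line through (0.750, -0.132) and (0.850, g(u₁)) crosses zero at u₂ = 0.783.
So (0.750, -0.132), (0.850, g(u₁)), (0.783, 0) are collinear:
g(u₁) = -0.132 · (0.850 − 0.783) / (0.750 − 0.783) = -0.132 · (0.06700)/(-0.03300) = 0.26800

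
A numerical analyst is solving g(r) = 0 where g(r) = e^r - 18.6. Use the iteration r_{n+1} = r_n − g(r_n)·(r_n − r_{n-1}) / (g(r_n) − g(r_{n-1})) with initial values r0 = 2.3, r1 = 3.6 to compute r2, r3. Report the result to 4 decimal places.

2.7212, 2.8609

g(2.3) = -8.625818, g(3.6) = 17.998234
r2 = 3.600000 − 17.998234·(3.600000 − 2.300000) / (17.998234 − (-8.625818)) = 3.600000 − (23.397705)/(26.624052) = 2.721182
g(2.721182) = -3.401729
r3 = 2.721182 − (-3.401729)·(2.721182 − 3.600000) / (-3.401729 − 17.998234) = 2.721182 − (2.989502)/(-21.399963) = 2.860878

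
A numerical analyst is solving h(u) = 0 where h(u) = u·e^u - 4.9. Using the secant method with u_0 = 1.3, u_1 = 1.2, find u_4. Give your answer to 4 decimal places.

1.3152

h(1.3) = -0.129914, h(1.2) = -0.915860
u_2 = 1.200000 − (-0.915860)·(1.200000 − 1.300000) / (-0.915860 − (-0.129914)) = 1.200000 − (0.091586)/(-0.785945) = 1.316530
h(1.316530) = 0.011252
u_3 = 1.316530 − 0.011252·(1.316530 − 1.200000) / (0.011252 − (-0.915860)) = 1.316530 − (0.001311)/(0.927112) = 1.315115
h(1.315115) = -0.000957
u_4 = 1.315115 − (-0.000957)·(1.315115 − 1.316530) / (-0.000957 − 0.011252) = 1.315115 − (0.000001)/(-0.012210) = 1.315226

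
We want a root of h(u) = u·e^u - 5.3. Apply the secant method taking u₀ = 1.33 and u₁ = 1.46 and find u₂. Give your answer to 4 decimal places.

h(1.33) = -0.271212, h(1.46) = 0.986701
u₂ = 1.460000 − 0.986701·(1.460000 − 1.330000) / (0.986701 − (-0.271212)) = 1.460000 − (0.128271)/(1.257913) = 1.358029

1.3580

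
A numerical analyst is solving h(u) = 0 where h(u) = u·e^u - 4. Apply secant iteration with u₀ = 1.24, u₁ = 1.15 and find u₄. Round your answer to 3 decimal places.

h(1.24) = 0.28496, h(1.15) = -0.36808
u₂ = 1.15000 − (-0.36808)·(1.15000 − 1.24000) / (-0.36808 − 0.28496) = 1.15000 − (0.03313)/(-0.65304) = 1.20073
h(1.20073) = -0.01054
u₃ = 1.20073 − (-0.01054)·(1.20073 − 1.15000) / (-0.01054 − (-0.36808)) = 1.20073 − (-0.00053)/(0.35754) = 1.20222
h(1.20222) = 0.00041
u₄ = 1.20222 − 0.00041·(1.20222 − 1.20073) / (0.00041 − (-0.01054)) = 1.20222 − (0.00000)/(0.01095) = 1.20217

1.202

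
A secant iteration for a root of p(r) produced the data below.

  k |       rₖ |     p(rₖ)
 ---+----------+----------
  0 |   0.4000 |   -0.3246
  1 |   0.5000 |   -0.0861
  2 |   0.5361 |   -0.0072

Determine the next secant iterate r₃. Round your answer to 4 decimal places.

r₃ = 0.5361 − (-0.0072)·(0.5361 − 0.5000) / (-0.0072 − (-0.0861))
   = 0.5361 − (-0.000260)/(0.078900) = 0.539394

0.5394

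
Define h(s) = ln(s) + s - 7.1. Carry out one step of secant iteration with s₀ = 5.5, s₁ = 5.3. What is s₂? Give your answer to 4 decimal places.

5.4116

h(5.5) = 0.104748, h(5.3) = -0.132293
s₂ = 5.300000 − (-0.132293)·(5.300000 − 5.500000) / (-0.132293 − 0.104748) = 5.300000 − (0.026459)/(-0.237041) = 5.411620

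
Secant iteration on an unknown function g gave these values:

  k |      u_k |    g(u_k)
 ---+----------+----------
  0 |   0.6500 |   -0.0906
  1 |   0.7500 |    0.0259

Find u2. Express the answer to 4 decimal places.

u2 = 0.7500 − 0.0259·(0.7500 − 0.6500) / (0.0259 − (-0.0906))
   = 0.7500 − (0.002590)/(0.116500) = 0.727768

0.7278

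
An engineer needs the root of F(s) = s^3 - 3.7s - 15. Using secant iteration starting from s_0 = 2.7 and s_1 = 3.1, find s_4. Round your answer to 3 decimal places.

F(2.7) = -5.30700, F(3.1) = 3.32100
s_2 = 3.10000 − 3.32100·(3.10000 − 2.70000) / (3.32100 − (-5.30700)) = 3.10000 − (1.32840)/(8.62800) = 2.94604
F(2.94604) = -0.33131
s_3 = 2.94604 − (-0.33131)·(2.94604 − 3.10000) / (-0.33131 − 3.32100) = 2.94604 − (0.05101)/(-3.65231) = 2.96000
F(2.96000) = -0.01761
s_4 = 2.96000 − (-0.01761)·(2.96000 − 2.94604) / (-0.01761 − (-0.33131)) = 2.96000 − (-0.00025)/(0.31370) = 2.96079

2.961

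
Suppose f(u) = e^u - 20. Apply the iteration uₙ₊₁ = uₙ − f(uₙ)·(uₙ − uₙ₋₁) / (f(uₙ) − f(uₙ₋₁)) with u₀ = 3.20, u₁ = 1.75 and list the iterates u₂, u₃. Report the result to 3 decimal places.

f(3.20) = 4.53253, f(1.75) = -14.24540
u₂ = 1.75000 − (-14.24540)·(1.75000 − 3.20000) / (-14.24540 − 4.53253) = 1.75000 − (20.65583)/(-18.77793) = 2.85001
f(2.85001) = -2.71212
u₃ = 2.85001 − (-2.71212)·(2.85001 − 1.75000) / (-2.71212 − (-14.24540)) = 2.85001 − (-2.98335)/(11.53328) = 3.10868

2.850, 3.109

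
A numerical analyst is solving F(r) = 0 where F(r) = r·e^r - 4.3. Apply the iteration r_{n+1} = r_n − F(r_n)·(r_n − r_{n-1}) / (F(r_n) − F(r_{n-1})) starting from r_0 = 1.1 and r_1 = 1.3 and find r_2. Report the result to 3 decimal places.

F(1.1) = -0.99542, F(1.3) = 0.47009
r_2 = 1.30000 − 0.47009·(1.30000 − 1.10000) / (0.47009 − (-0.99542)) = 1.30000 − (0.09402)/(1.46550) = 1.23585

1.236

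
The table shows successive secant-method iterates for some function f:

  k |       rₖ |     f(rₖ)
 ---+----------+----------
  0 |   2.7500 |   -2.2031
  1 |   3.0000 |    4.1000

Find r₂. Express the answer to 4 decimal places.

r₂ = 3.0000 − 4.1000·(3.0000 − 2.7500) / (4.1000 − (-2.2031))
   = 3.0000 − (1.025000)/(6.303100) = 2.837382

2.8374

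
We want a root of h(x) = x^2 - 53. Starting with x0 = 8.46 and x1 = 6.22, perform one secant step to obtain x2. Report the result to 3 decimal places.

h(8.46) = 18.57160, h(6.22) = -14.31160
x2 = 6.22000 − (-14.31160)·(6.22000 − 8.46000) / (-14.31160 − 18.57160) = 6.22000 − (32.05798)/(-32.88320) = 7.19490

7.195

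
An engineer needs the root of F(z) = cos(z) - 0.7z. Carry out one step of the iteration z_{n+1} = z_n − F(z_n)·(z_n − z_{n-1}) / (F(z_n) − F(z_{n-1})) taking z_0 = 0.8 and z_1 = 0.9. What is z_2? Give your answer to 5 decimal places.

0.89422

F(0.8) = 0.1367067, F(0.9) = -0.0083900
z_2 = 0.9000000 − (-0.0083900)·(0.9000000 − 0.8000000) / (-0.0083900 − 0.1367067) = 0.9000000 − (-0.0008390)/(-0.1450967) = 0.8942176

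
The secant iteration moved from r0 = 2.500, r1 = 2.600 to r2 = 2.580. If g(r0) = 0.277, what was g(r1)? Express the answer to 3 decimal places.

-0.069

The secant line through (2.500, 0.277) and (2.600, g(r1)) crosses zero at r2 = 2.580.
So (2.500, 0.277), (2.600, g(r1)), (2.580, 0) are collinear:
g(r1) = 0.277 · (2.600 − 2.580) / (2.500 − 2.580) = 0.277 · (0.02000)/(-0.08000) = -0.06925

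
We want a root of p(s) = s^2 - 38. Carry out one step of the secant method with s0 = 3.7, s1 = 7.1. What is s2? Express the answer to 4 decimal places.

p(3.7) = -24.310000, p(7.1) = 12.410000
s2 = 7.100000 − 12.410000·(7.100000 − 3.700000) / (12.410000 − (-24.310000)) = 7.100000 − (42.194000)/(36.720000) = 5.950926

5.9509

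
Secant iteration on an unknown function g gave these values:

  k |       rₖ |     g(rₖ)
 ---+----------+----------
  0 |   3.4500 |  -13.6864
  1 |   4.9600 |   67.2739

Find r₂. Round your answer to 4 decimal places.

r₂ = 4.9600 − 67.2739·(4.9600 − 3.4500) / (67.2739 − (-13.6864))
   = 4.9600 − (101.583589)/(80.960300) = 3.705267

3.7053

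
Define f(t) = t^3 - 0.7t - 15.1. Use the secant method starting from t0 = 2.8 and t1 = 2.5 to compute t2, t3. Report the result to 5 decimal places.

f(2.8) = 4.8920000, f(2.5) = -1.2250000
t2 = 2.5000000 − (-1.2250000)·(2.5000000 − 2.8000000) / (-1.2250000 − 4.8920000) = 2.5000000 − (0.3675000)/(-6.1170000) = 2.5600785
f(2.5600785) = -0.1132961
t3 = 2.5600785 − (-0.1132961)·(2.5600785 − 2.5000000) / (-0.1132961 − (-1.2250000)) = 2.5600785 − (-0.0068067)/(1.1117039) = 2.5662012

2.56008, 2.56620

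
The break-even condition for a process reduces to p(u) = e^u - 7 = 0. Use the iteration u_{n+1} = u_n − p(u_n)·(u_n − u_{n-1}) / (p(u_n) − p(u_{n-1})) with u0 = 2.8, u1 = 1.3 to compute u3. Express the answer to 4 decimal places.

p(2.8) = 9.444647, p(1.3) = -3.330703
u2 = 1.300000 − (-3.330703)·(1.300000 − 2.800000) / (-3.330703 − 9.444647) = 1.300000 − (4.996055)/(-12.775350) = 1.691070
p(1.691070) = -1.574718
u3 = 1.691070 − (-1.574718)·(1.691070 − 1.300000) / (-1.574718 − (-3.330703)) = 1.691070 − (-0.615825)/(1.755985) = 2.041770

2.0418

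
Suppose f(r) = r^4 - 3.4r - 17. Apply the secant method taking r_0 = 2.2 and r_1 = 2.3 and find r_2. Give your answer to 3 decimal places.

f(2.2) = -1.05440, f(2.3) = 3.16410
r_2 = 2.30000 − 3.16410·(2.30000 − 2.20000) / (3.16410 − (-1.05440)) = 2.30000 − (0.31641)/(4.21850) = 2.22499

2.225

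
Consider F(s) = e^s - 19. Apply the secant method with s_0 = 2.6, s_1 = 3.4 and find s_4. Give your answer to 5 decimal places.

F(2.6) = -5.5362620, F(3.4) = 10.9641000
s_2 = 3.4000000 − 10.9641000·(3.4000000 − 2.6000000) / (10.9641000 − (-5.5362620)) = 3.4000000 − (8.7712800)/(16.5003620) = 2.8684189
F(2.8684189) = -1.3908451
s_3 = 2.8684189 − (-1.3908451)·(2.8684189 − 3.4000000) / (-1.3908451 − 10.9641000) = 2.8684189 − (0.7393469)/(-12.3549451) = 2.9282611
F(2.9282611) = -0.3049063
s_4 = 2.9282611 − (-0.3049063)·(2.9282611 − 2.8684189) / (-0.3049063 − (-1.3908451)) = 2.9282611 − (-0.0182463)/(1.0859387) = 2.9450634

2.94506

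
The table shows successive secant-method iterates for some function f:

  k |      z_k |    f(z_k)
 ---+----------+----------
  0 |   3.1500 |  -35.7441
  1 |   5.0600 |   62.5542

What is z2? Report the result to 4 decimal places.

z2 = 5.0600 − 62.5542·(5.0600 − 3.1500) / (62.5542 − (-35.7441))
   = 5.0600 − (119.478522)/(98.298300) = 3.844531

3.8445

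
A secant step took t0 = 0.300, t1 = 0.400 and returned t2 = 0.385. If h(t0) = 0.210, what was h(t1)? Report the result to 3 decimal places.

-0.037

The secant line through (0.300, 0.210) and (0.400, h(t1)) crosses zero at t2 = 0.385.
So (0.300, 0.210), (0.400, h(t1)), (0.385, 0) are collinear:
h(t1) = 0.210 · (0.400 − 0.385) / (0.300 − 0.385) = 0.210 · (0.01500)/(-0.08500) = -0.03706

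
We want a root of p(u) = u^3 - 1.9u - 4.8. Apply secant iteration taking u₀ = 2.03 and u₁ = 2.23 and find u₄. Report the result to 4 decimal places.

p(2.03) = -0.291573, p(2.23) = 2.052567
u₂ = 2.230000 − 2.052567·(2.230000 − 2.030000) / (2.052567 − (-0.291573)) = 2.230000 − (0.410513)/(2.344140) = 2.054877
p(2.054877) = -0.027511
u₃ = 2.054877 − (-0.027511)·(2.054877 − 2.230000) / (-0.027511 − 2.052567) = 2.054877 − (0.004818)/(-2.080078) = 2.057193
p(2.057193) = -0.002538
u₄ = 2.057193 − (-0.002538)·(2.057193 − 2.054877) / (-0.002538 − (-0.027511)) = 2.057193 − (-0.000006)/(0.024972) = 2.057428

2.0574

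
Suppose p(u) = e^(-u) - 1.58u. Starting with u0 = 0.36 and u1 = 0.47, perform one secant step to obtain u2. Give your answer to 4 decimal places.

p(0.36) = 0.128876, p(0.47) = -0.117598
u2 = 0.470000 − (-0.117598)·(0.470000 − 0.360000) / (-0.117598 − 0.128876) = 0.470000 − (-0.012936)/(-0.246474) = 0.417517

0.4175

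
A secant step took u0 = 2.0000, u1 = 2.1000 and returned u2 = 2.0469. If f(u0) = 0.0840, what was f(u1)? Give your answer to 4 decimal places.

-0.0951

The secant line through (2.0000, 0.0840) and (2.1000, f(u1)) crosses zero at u2 = 2.0469.
So (2.0000, 0.0840), (2.1000, f(u1)), (2.0469, 0) are collinear:
f(u1) = 0.0840 · (2.1000 − 2.0469) / (2.0000 − 2.0469) = 0.0840 · (0.053100)/(-0.046900) = -0.095104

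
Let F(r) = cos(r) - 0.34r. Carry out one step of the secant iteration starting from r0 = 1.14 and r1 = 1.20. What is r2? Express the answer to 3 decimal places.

F(1.14) = 0.02999, F(1.20) = -0.04564
r2 = 1.20000 − (-0.04564)·(1.20000 − 1.14000) / (-0.04564 − 0.02999) = 1.20000 − (-0.00274)/(-0.07564) = 1.16379

1.164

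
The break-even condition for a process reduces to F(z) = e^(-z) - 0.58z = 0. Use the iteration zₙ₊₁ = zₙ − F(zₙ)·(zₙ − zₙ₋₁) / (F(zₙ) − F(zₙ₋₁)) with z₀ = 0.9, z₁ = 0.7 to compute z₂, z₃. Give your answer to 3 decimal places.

F(0.9) = -0.11543, F(0.7) = 0.09059
z₂ = 0.70000 − 0.09059·(0.70000 − 0.90000) / (0.09059 − (-0.11543)) = 0.70000 − (-0.01812)/(0.20602) = 0.78794
F(0.78794) = -0.00222
z₃ = 0.78794 − (-0.00222)·(0.78794 − 0.70000) / (-0.00222 − 0.09059) = 0.78794 − (-0.00020)/(-0.09281) = 0.78583

0.788, 0.786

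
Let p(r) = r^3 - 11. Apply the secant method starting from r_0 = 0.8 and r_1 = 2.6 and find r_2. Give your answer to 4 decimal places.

p(0.8) = -10.488000, p(2.6) = 6.576000
r_2 = 2.600000 − 6.576000·(2.600000 − 0.800000) / (6.576000 − (-10.488000)) = 2.600000 − (11.836800)/(17.064000) = 1.906329

1.9063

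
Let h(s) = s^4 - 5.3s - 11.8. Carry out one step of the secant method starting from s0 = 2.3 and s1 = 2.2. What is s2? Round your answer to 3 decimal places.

2.201

h(2.3) = 3.99410, h(2.2) = -0.03440
s2 = 2.20000 − (-0.03440)·(2.20000 − 2.30000) / (-0.03440 − 3.99410) = 2.20000 − (0.00344)/(-4.02850) = 2.20085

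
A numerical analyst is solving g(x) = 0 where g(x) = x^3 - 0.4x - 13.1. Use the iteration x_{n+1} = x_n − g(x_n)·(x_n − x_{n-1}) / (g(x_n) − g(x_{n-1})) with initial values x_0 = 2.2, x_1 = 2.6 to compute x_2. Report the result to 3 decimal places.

2.397

g(2.2) = -3.33200, g(2.6) = 3.43600
x_2 = 2.60000 − 3.43600·(2.60000 − 2.20000) / (3.43600 − (-3.33200)) = 2.60000 − (1.37440)/(6.76800) = 2.39693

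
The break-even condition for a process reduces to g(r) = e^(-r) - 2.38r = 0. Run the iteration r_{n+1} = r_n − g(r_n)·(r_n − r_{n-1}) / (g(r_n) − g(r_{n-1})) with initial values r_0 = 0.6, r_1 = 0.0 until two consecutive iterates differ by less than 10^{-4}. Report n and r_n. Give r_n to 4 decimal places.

g(0.6) = -0.879188, g(0.0) = 1.000000
r_2 = 0.000000 − 1.000000·(-0.600000)/(1.879188) = 0.319287;  |Δ| = 0.319287
g(0.319287) = -0.033235
r_3 = 0.319287 − (-0.033235)·(0.319287)/(-1.033235) = 0.309016;  |Δ| = 0.010270
g(0.309016) = -0.001291
r_4 = 0.309016 − (-0.001291)·(-0.010270)/(0.031945) = 0.308602;  |Δ| = 0.000415
g(0.308602) = 0.000002
r_5 = 0.308602 − 0.000002·(-0.000415)/(0.001292) = 0.308602;  |Δ| = 0.000001
|r_5 − r_4| = 0.000001 < 10^{-4}

n = 5, r_n = 0.3086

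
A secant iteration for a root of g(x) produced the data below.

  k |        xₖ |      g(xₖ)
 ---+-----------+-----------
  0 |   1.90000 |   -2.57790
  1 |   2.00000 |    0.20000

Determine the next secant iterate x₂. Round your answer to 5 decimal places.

1.99280

x₂ = 2.00000 − 0.20000·(2.00000 − 1.90000) / (0.20000 − (-2.57790))
   = 2.00000 − (0.0200000)/(2.7779000) = 1.9928003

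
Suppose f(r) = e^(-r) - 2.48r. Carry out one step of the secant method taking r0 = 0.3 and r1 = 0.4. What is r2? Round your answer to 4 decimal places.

0.2990

f(0.3) = -0.003182, f(0.4) = -0.321680
r2 = 0.400000 − (-0.321680)·(0.400000 − 0.300000) / (-0.321680 − (-0.003182)) = 0.400000 − (-0.032168)/(-0.318498) = 0.299001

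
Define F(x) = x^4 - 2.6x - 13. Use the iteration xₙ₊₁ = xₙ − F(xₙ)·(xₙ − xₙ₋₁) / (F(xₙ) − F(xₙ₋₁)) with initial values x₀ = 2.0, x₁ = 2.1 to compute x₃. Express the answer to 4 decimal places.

2.0706

F(2.0) = -2.200000, F(2.1) = 0.988100
x₂ = 2.100000 − 0.988100·(2.100000 − 2.000000) / (0.988100 − (-2.200000)) = 2.100000 − (0.098810)/(3.188100) = 2.069007
F(2.069007) = -0.054268
x₃ = 2.069007 − (-0.054268)·(2.069007 − 2.100000) / (-0.054268 − 0.988100) = 2.069007 − (0.001682)/(-1.042368) = 2.070620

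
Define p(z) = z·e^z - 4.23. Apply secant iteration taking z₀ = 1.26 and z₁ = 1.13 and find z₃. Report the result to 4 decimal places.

1.2330

p(1.26) = 0.212031, p(1.13) = -0.731908
z₂ = 1.130000 − (-0.731908)·(1.130000 − 1.260000) / (-0.731908 − 0.212031) = 1.130000 − (0.095148)/(-0.943939) = 1.230799
p(1.230799) = -0.015789
z₃ = 1.230799 − (-0.015789)·(1.230799 − 1.130000) / (-0.015789 − (-0.731908)) = 1.230799 − (-0.001592)/(0.716119) = 1.233021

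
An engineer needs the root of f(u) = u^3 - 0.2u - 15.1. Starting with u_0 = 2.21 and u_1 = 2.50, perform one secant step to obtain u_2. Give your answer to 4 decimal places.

2.4985

f(2.21) = -4.748139, f(2.50) = 0.025000
u_2 = 2.500000 − 0.025000·(2.500000 − 2.210000) / (0.025000 − (-4.748139)) = 2.500000 − (0.007250)/(4.773139) = 2.498481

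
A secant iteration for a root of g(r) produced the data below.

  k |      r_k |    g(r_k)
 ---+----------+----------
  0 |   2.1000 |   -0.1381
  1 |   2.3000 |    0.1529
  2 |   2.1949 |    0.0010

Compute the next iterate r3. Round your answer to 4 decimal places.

2.1942

r3 = 2.1949 − 0.0010·(2.1949 − 2.3000) / (0.0010 − 0.1529)
   = 2.1949 − (-0.000105)/(-0.151900) = 2.194208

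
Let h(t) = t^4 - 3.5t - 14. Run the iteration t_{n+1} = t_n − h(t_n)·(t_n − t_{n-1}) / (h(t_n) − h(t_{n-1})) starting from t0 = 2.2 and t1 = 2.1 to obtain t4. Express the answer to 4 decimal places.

2.1543

h(2.2) = 1.725600, h(2.1) = -1.901900
t2 = 2.100000 − (-1.901900)·(2.100000 − 2.200000) / (-1.901900 − 1.725600) = 2.100000 − (0.190190)/(-3.627500) = 2.152430
h(2.152430) = -0.069232
t3 = 2.152430 − (-0.069232)·(2.152430 − 2.100000) / (-0.069232 − (-1.901900)) = 2.152430 − (-0.003630)/(1.832668) = 2.154411
h(2.154411) = 0.002949
t4 = 2.154411 − 0.002949·(2.154411 − 2.152430) / (0.002949 − (-0.069232)) = 2.154411 − (0.000006)/(0.072181) = 2.154330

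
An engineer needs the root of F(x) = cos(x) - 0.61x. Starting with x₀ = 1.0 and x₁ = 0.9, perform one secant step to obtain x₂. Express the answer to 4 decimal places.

F(1.0) = -0.069698, F(0.9) = 0.072610
x₂ = 0.900000 − 0.072610·(0.900000 − 1.000000) / (0.072610 − (-0.069698)) = 0.900000 − (-0.007261)/(0.142308) = 0.951023

0.9510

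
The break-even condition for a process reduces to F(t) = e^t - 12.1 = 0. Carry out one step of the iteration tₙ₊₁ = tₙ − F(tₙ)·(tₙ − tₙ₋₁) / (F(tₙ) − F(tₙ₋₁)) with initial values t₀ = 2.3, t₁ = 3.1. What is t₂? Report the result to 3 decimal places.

2.439

F(2.3) = -2.12582, F(3.1) = 10.09795
t₂ = 3.10000 − 10.09795·(3.10000 − 2.30000) / (10.09795 − (-2.12582)) = 3.10000 − (8.07836)/(12.22377) = 2.43913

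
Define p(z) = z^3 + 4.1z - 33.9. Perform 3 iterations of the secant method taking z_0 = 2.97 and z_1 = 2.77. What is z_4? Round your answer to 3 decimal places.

p(2.97) = 4.47507, p(2.77) = -1.28907
z_2 = 2.77000 − (-1.28907)·(2.77000 − 2.97000) / (-1.28907 − 4.47507) = 2.77000 − (0.25781)/(-5.76414) = 2.81473
p(2.81473) = -0.05941
z_3 = 2.81473 − (-0.05941)·(2.81473 − 2.77000) / (-0.05941 − (-1.28907)) = 2.81473 − (-0.00266)/(1.22966) = 2.81689
p(2.81689) = 0.00085
z_4 = 2.81689 − 0.00085·(2.81689 − 2.81473) / (0.00085 − (-0.05941)) = 2.81689 − (0.00000)/(0.06026) = 2.81686

2.817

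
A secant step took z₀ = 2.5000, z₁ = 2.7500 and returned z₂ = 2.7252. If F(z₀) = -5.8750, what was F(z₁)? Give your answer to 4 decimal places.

0.6470

The secant line through (2.5000, -5.8750) and (2.7500, F(z₁)) crosses zero at z₂ = 2.7252.
So (2.5000, -5.8750), (2.7500, F(z₁)), (2.7252, 0) are collinear:
F(z₁) = -5.8750 · (2.7500 − 2.7252) / (2.5000 − 2.7252) = -5.8750 · (0.024800)/(-0.225200) = 0.646980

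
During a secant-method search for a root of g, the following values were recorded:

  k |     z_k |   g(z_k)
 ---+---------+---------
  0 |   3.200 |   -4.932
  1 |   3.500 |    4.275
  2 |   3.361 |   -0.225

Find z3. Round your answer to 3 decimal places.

3.368

z3 = 3.361 − (-0.225)·(3.361 − 3.500) / (-0.225 − 4.275)
   = 3.361 − (0.03127)/(-4.50000) = 3.36795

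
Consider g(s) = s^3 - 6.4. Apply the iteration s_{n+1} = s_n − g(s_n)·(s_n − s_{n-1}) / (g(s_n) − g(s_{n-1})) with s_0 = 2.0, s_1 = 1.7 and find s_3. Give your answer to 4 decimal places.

g(2.0) = 1.600000, g(1.7) = -1.487000
s_2 = 1.700000 − (-1.487000)·(1.700000 − 2.000000) / (-1.487000 − 1.600000) = 1.700000 − (0.446100)/(-3.087000) = 1.844509
g(1.844509) = -0.124584
s_3 = 1.844509 − (-0.124584)·(1.844509 − 1.700000) / (-0.124584 − (-1.487000)) = 1.844509 − (-0.018004)/(1.362416) = 1.857724

1.8577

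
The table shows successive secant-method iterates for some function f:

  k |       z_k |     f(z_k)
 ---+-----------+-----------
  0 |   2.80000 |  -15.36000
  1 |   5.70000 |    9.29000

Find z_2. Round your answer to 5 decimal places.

z_2 = 5.70000 − 9.29000·(5.70000 − 2.80000) / (9.29000 − (-15.36000))
   = 5.70000 − (26.9410000)/(24.6500000) = 4.6070588

4.60706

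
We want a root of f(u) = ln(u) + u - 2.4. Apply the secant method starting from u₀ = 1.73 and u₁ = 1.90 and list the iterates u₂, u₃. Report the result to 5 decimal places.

f(1.73) = -0.1218786, f(1.90) = 0.1418539
u₂ = 1.9000000 − 0.1418539·(1.9000000 − 1.7300000) / (0.1418539 − (-0.1218786)) = 1.9000000 − (0.0241152)/(0.2637325) = 1.8085620
f(1.8085620) = 0.0010941
u₃ = 1.8085620 − 0.0010941·(1.8085620 − 1.9000000) / (0.0010941 − 0.1418539) = 1.8085620 − (-0.0001000)/(-0.1407598) = 1.8078513

1.80856, 1.80785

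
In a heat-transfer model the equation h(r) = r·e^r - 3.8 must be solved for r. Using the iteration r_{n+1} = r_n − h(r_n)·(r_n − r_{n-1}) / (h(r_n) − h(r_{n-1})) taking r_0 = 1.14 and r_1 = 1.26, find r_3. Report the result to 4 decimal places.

1.1742

h(1.14) = -0.235484, h(1.26) = 0.642031
r_2 = 1.260000 − 0.642031·(1.260000 − 1.140000) / (0.642031 − (-0.235484)) = 1.260000 − (0.077044)/(0.877515) = 1.172202
h(1.172202) = -0.014845
r_3 = 1.172202 − (-0.014845)·(1.172202 − 1.260000) / (-0.014845 − 0.642031) = 1.172202 − (0.001303)/(-0.656876) = 1.174187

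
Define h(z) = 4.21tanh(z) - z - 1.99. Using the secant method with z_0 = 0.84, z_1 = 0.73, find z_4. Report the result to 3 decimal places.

0.796

h(0.84) = 0.05726, h(0.73) = -0.09689
z_2 = 0.73000 − (-0.09689)·(0.73000 − 0.84000) / (-0.09689 − 0.05726) = 0.73000 − (0.01066)/(-0.15415) = 0.79914
h(0.79914) = 0.00443
z_3 = 0.79914 − 0.00443·(0.79914 − 0.73000) / (0.00443 − (-0.09689)) = 0.79914 − (0.00031)/(0.10133) = 0.79612
h(0.79612) = 0.00032
z_4 = 0.79612 − 0.00032·(0.79612 − 0.79914) / (0.00032 − 0.00443) = 0.79612 − (0.00000)/(-0.00412) = 0.79589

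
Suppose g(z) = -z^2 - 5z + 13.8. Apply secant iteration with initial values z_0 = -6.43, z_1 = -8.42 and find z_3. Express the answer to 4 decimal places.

g(-6.43) = 4.605100, g(-8.42) = -14.996400
z_2 = -8.420000 − (-14.996400)·(-8.420000 − (-6.430000)) / (-14.996400 − 4.605100) = -8.420000 − (29.842836)/(-19.601500) = -6.897523
g(-6.897523) = 0.711793
z_3 = -6.897523 − 0.711793·(-6.897523 − (-8.420000)) / (0.711793 − (-14.996400)) = -6.897523 − (1.083688)/(15.708193) = -6.966512

-6.9665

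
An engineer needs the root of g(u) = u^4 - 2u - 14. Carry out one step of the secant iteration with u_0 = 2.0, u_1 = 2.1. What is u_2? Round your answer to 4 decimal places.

2.0616

g(2.0) = -2.000000, g(2.1) = 1.248100
u_2 = 2.100000 − 1.248100·(2.100000 − 2.000000) / (1.248100 − (-2.000000)) = 2.100000 − (0.124810)/(3.248100) = 2.061574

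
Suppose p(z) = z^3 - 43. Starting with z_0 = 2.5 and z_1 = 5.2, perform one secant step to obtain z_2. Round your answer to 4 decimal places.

p(2.5) = -27.375000, p(5.2) = 97.608000
z_2 = 5.200000 − 97.608000·(5.200000 − 2.500000) / (97.608000 − (-27.375000)) = 5.200000 − (263.541600)/(124.983000) = 3.091380

3.0914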